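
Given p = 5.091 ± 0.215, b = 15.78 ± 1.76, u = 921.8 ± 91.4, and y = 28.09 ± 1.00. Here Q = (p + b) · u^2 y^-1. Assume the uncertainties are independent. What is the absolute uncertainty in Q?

1.38e+05

Let w = p + b = 20.87. δw = √(δp² + δb²) = √(0.0462 + 3.10) = 1.77, so δw/w = 0.0850.
Q is then a monomial in w, u, y:
δQ/Q = √((δw/w)² + (2·δu/u)² + (-1·δy/y)²) = √(0.00722 + 0.0393 + 0.00127) = 0.219
Q = 631300, so δQ = 0.219 × 631300 = 1.38e+05.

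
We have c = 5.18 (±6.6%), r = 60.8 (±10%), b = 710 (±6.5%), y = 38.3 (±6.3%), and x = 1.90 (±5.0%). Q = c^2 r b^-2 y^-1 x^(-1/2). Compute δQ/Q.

0.221

Q is a product of powers, so relative uncertainties combine in quadrature:
  (2·δc/c)² = (2×0.0660)² = 0.0174;  (1·δr/r)² = (1×0.100)² = 0.0100;  (-2·δb/b)² = (-2×0.0650)² = 0.0169;  (-1·δy/y)² = (-1×0.0630)² = 0.00397;  (−½·δx/x)² = (-0.5×0.0500)² = 0.000625
δQ/Q = √(0.0489) = 0.221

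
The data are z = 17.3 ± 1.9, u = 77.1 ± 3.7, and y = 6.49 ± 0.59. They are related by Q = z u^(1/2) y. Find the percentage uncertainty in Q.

For a monomial Q ∝ z, u^(1/2), y, fractional errors add in quadrature:
  (1·δz/z)² = (1×0.110)² = 0.0121;  (½·δu/u)² = (0.5×0.0480)² = 0.000576;  (1·δy/y)² = (1×0.0909)² = 0.00826
δQ/Q = √(0.0209) = 0.145

14.5%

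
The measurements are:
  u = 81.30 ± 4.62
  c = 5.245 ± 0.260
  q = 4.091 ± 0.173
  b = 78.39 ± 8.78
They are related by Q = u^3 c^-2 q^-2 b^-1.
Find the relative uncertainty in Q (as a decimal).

Products/powers → add relative errors in quadrature, weighted by exponent:
  (3·δu/u)² = (3×0.0568)² = 0.0291;  (-2·δc/c)² = (-2×0.0496)² = 0.00983;  (-2·δq/q)² = (-2×0.0423)² = 0.00715;  (-1·δb/b)² = (-1×0.112)² = 0.0125
δQ/Q = √(0.0586) = 0.242

0.242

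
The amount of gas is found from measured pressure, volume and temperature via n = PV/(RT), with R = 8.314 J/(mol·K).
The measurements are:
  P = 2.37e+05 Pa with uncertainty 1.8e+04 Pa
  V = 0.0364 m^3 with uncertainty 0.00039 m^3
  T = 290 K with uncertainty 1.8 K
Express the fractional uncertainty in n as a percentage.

7.70%

Since n is a product/quotient, work with relative uncertainties:
  (1·δP/P)² = (1×0.0759)² = 0.00577;  (1·δV/V)² = (1×0.0107)² = 0.000115;  (-1·δT/T)² = (-1×0.00621)² = 3.85e-05
δn/n = √(0.00592) = 0.0770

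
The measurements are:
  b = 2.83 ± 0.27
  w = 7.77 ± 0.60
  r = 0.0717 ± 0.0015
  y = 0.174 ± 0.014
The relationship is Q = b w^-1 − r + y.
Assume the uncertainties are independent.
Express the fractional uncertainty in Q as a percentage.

10.0%

Let p = b·w^-1 = 0.364. δp/p = √((1·δb/b)² + (-1·δw/w)²) = √(0.00910 + 0.00596) = 0.123, so δp = 0.0447.
Q = p − r + y: δQ = √(δp² + δr² + δy²) = √(0.00200 + 2.25e-06 + 0.000196) = 0.0469
Q = 0.467, so δQ/Q = 0.0469/0.467 = 0.100.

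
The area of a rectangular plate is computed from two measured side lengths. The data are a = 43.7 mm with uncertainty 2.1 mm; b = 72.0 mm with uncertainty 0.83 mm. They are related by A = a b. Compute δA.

Each factor contributes (exponent × relative error)² to (δA/A)²:
  (1·δa/a)² = (1×0.0481)² = 0.00231;  (1·δb/b)² = (1×0.0115)² = 0.000133
δA/A = √(0.00244) = 0.0494
A = 3150 mm^2, so δA = 0.0494 × 3150 = 155 mm^2.

155 mm^2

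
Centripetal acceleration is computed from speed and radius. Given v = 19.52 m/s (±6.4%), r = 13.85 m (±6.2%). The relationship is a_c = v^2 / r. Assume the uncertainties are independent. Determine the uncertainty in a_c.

3.91 m/s^2

Relative error in a monomial: (δa_c/a_c)² = Σ (nᵢ · δxᵢ/xᵢ)².
  (2·δv/v)² = (2×0.0640)² = 0.0164;  (-1·δr/r)² = (-1×0.0620)² = 0.00384
δa_c/a_c = √(0.0202) = 0.142
a_c = 27.51 m/s^2, so δa_c = 0.142 × 27.51 = 3.91 m/s^2.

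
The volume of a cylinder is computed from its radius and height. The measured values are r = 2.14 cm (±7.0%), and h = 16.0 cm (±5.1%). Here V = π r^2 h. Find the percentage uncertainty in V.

14.9%

Products/powers → add relative errors in quadrature, weighted by exponent:
  (2·δr/r)² = (2×0.0700)² = 0.0196;  (1·δh/h)² = (1×0.0510)² = 0.00260
δV/V = √(0.0222) = 0.149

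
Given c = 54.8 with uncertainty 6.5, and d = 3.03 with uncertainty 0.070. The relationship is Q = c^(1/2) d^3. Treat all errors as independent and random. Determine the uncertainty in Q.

18.8

Products/powers → add relative errors in quadrature, weighted by exponent:
  (½·δc/c)² = (0.5×0.119)² = 0.00352;  (3·δd/d)² = (3×0.0231)² = 0.00480
δQ/Q = √(0.00832) = 0.0912
Q = 206, so δQ = 0.0912 × 206 = 18.8.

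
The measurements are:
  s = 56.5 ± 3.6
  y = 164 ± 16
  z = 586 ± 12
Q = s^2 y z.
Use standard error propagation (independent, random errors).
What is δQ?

4.96e+07

Relative error in a monomial: (δQ/Q)² = Σ (nᵢ · δxᵢ/xᵢ)².
  (2·δs/s)² = (2×0.0637)² = 0.0162;  (1·δy/y)² = (1×0.0976)² = 0.00952;  (1·δz/z)² = (1×0.0205)² = 0.000419
δQ/Q = √(0.0262) = 0.162
Q = 3.07e+08, so δQ = 0.162 × 3.07e+08 = 4.96e+07.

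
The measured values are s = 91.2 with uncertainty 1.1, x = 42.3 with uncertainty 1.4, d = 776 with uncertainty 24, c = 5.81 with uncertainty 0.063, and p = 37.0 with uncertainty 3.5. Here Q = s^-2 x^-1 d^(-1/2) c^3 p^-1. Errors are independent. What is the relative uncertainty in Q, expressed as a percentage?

10.9%

Q is a product of powers, so relative uncertainties combine in quadrature:
  (-2·δs/s)² = (-2×0.0121)² = 0.000582;  (-1·δx/x)² = (-1×0.0331)² = 0.00110;  (−½·δd/d)² = (-0.5×0.0309)² = 0.000239;  (3·δc/c)² = (3×0.0108)² = 0.00106;  (-1·δp/p)² = (-1×0.0946)² = 0.00895
δQ/Q = √(0.0119) = 0.109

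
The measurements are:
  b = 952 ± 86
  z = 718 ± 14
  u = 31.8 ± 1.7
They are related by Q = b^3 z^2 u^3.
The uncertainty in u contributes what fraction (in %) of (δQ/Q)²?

25.5%

(δQ/Q)² = (3·δb/b)² + (2·δz/z)² + (3·δu/u)²
  b term: (3×0.0903)² = 0.0734
  z term: (2×0.0195)² = 0.00152
  u term: (3×0.0535)² = 0.0257
Total = 0.101. Share from u = 0.0257/0.101 = 0.255.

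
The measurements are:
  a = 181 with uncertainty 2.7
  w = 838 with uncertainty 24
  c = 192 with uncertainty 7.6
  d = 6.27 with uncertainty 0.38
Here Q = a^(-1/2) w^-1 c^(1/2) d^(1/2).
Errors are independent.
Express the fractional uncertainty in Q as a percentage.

4.68%

Each factor contributes (exponent × relative error)² to (δQ/Q)²:
  (−½·δa/a)² = (-0.5×0.0149)² = 5.56e-05;  (-1·δw/w)² = (-1×0.0286)² = 0.000820;  (½·δc/c)² = (0.5×0.0396)² = 0.000392;  (½·δd/d)² = (0.5×0.0606)² = 0.000918
δQ/Q = √(0.00219) = 0.0468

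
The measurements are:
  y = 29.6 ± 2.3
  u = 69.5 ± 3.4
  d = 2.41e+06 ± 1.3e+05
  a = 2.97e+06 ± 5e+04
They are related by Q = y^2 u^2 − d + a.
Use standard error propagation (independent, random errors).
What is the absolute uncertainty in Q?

7.9e+05

Let p = y^2·u^2 = 4.23e+06. δp/p = √((2·δy/y)² + (2·δu/u)²) = √(0.0242 + 0.00957) = 0.184, so δp = 7.77e+05.
Q = p − d + a: δQ = √(δp² + δd² + δa²) = √(6.04e+11 + 1.69e+10 + 2.5e+09) = 7.9e+05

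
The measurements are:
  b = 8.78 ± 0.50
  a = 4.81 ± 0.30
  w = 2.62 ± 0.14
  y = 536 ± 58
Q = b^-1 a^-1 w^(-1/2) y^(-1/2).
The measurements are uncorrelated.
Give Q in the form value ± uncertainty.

(6.32 ± 0.656) × 10^-4

Since Q is a product/quotient, work with relative uncertainties:
  (-1·δb/b)² = (-1×0.0569)² = 0.00324;  (-1·δa/a)² = (-1×0.0624)² = 0.00389;  (−½·δw/w)² = (-0.5×0.0534)² = 0.000714;  (−½·δy/y)² = (-0.5×0.108)² = 0.00293
δQ/Q = √(0.0108) = 0.104
Q = 0.000632, so δQ = 0.104 × 0.000632 = 6.56e-05.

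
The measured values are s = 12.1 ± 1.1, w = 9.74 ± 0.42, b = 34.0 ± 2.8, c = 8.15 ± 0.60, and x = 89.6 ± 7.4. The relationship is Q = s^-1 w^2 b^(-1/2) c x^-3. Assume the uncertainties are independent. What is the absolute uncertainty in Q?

Relative error in a monomial: (δQ/Q)² = Σ (nᵢ · δxᵢ/xᵢ)².
  (-1·δs/s)² = (-1×0.0909)² = 0.00826;  (2·δw/w)² = (2×0.0431)² = 0.00744;  (−½·δb/b)² = (-0.5×0.0824)² = 0.00170;  (1·δc/c)² = (1×0.0736)² = 0.00542;  (-3·δx/x)² = (-3×0.0826)² = 0.0614
δQ/Q = √(0.0842) = 0.290
Q = 1.52e-05, so δQ = 0.290 × 1.52e-05 = 4.42e-06.

4.42e-06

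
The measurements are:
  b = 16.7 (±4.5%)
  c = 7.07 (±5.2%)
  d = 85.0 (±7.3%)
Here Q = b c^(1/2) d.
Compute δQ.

338

Q is a product of powers, so relative uncertainties combine in quadrature:
  (1·δb/b)² = (1×0.0450)² = 0.00202;  (½·δc/c)² = (0.5×0.0520)² = 0.000676;  (1·δd/d)² = (1×0.0730)² = 0.00533
δQ/Q = √(0.00803) = 0.0896
Q = 3770, so δQ = 0.0896 × 3770 = 338.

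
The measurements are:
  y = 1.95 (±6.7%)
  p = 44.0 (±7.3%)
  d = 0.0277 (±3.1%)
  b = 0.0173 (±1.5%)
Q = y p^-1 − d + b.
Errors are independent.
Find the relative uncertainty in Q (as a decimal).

Let w = y·p^-1 = 0.0443. δw/w = √((1·δy/y)² + (-1·δp/p)²) = √(0.00449 + 0.00533) = 0.0991, so δw = 0.00439.
Q = w − d + b: δQ = √(δw² + δd² + δb²) = √(1.93e-05 + 7.37e-07 + 6.73e-08) = 0.00448
Q = 0.0339, so δQ/Q = 0.00448/0.0339 = 0.132.

0.132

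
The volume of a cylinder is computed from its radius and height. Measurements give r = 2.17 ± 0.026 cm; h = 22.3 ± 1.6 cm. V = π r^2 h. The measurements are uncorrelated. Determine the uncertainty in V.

V is a product of powers, so relative uncertainties combine in quadrature:
  (2·δr/r)² = (2×0.0120)² = 0.000574;  (1·δh/h)² = (1×0.0717)² = 0.00515
δV/V = √(0.00572) = 0.0756
V = 330 cm^3, so δV = 0.0756 × 330 = 25.0 cm^3.

25.0 cm^3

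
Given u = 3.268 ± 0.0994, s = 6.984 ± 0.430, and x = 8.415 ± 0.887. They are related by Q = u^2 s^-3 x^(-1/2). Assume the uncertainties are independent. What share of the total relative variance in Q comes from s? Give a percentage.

84.0%

(δQ/Q)² = (2·δu/u)² + (-3·δs/s)² + (−½·δx/x)²
  u term: (2×0.0304)² = 0.00370
  s term: (-3×0.0616)² = 0.0341
  x term: (-0.5×0.105)² = 0.00278
Total = 0.0406. Share from s = 0.0341/0.0406 = 0.840.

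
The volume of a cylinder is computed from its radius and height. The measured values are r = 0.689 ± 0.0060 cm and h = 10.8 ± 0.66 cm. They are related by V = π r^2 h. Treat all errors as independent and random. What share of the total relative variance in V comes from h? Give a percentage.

92.5%

(δV/V)² = (2·δr/r)² + (1·δh/h)²
  r term: (2×0.00871)² = 0.000303
  h term: (1×0.0611)² = 0.00373
Total = 0.00404. Share from h = 0.00373/0.00404 = 0.925.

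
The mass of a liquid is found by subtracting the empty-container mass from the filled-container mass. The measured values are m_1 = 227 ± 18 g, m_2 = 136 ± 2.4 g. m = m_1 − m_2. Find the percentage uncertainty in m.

Sums and differences: (δm)² = Σ (cᵢ δxᵢ)².
  (δm_1)² = 324;  (δm_2)² = 5.76
δm = √(330) = 18.2 g
m = 91.0 g, so δm/m = 18.2/91.0 = 0.200.

20.0%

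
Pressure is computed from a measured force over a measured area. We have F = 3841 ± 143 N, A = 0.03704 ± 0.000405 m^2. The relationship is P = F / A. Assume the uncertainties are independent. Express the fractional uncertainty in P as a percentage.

3.88%

Relative error in a monomial: (δP/P)² = Σ (nᵢ · δxᵢ/xᵢ)².
  (1·δF/F)² = (1×0.0372)² = 0.00139;  (-1·δA/A)² = (-1×0.0109)² = 0.000120
δP/P = √(0.00151) = 0.0388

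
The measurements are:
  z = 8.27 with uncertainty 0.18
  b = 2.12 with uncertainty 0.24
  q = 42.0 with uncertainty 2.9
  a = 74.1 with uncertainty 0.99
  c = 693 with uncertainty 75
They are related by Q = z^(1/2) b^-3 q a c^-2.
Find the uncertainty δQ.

Q is a product of powers, so relative uncertainties combine in quadrature:
  (½·δz/z)² = (0.5×0.0218)² = 0.000118;  (-3·δb/b)² = (-3×0.113)² = 0.115;  (1·δq/q)² = (1×0.0690)² = 0.00477;  (1·δa/a)² = (1×0.0134)² = 0.000178;  (-2·δc/c)² = (-2×0.108)² = 0.0469
δQ/Q = √(0.167) = 0.409
Q = 0.00196, so δQ = 0.409 × 0.00196 = 0.000800.

0.000800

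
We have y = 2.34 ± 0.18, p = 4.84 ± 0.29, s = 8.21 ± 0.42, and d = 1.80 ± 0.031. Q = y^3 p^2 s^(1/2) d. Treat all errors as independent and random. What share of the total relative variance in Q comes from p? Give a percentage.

20.9%

(δQ/Q)² = (3·δy/y)² + (2·δp/p)² + (½·δs/s)² + (1·δd/d)²
  y term: (3×0.0769)² = 0.0533
  p term: (2×0.0599)² = 0.0144
  s term: (0.5×0.0512)² = 0.000654
  d term: (1×0.0172)² = 0.000297
Total = 0.0686. Share from p = 0.0144/0.0686 = 0.209.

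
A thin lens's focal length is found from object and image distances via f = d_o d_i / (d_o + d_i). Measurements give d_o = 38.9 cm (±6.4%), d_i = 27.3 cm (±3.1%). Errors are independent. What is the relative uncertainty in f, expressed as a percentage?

3.21%

∂f/∂d_o = (d_i/(d_o+d_i))² = 0.170;  ∂f/∂d_i = (d_o/(d_o+d_i))² = 0.345
δf = √((∂f/∂d_o · δd_o)² + (∂f/∂d_i · δd_i)²) = √(0.179 + 0.0854) = 0.514 cm
f = 16.0 cm, so δf/f = 0.514/16.0 = 0.0321.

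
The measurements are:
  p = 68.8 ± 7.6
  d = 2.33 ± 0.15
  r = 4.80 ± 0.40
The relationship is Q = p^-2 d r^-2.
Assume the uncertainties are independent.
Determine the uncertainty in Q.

Since Q is a product/quotient, work with relative uncertainties:
  (-2·δp/p)² = (-2×0.110)² = 0.0488;  (1·δd/d)² = (1×0.0644)² = 0.00414;  (-2·δr/r)² = (-2×0.0833)² = 0.0278
δQ/Q = √(0.0807) = 0.284
Q = 2.14e-05, so δQ = 0.284 × 2.14e-05 = 6.07e-06.

6.07e-06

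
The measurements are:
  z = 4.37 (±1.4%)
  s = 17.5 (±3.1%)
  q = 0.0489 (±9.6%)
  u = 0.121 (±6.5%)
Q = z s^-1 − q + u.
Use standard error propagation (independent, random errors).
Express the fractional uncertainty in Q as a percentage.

3.88%

Let p = z·s^-1 = 0.250. δp/p = √((1·δz/z)² + (-1·δs/s)²) = √(0.000196 + 0.000961) = 0.0340, so δp = 0.00849.
Q = p − q + u: δQ = √(δp² + δq² + δu²) = √(7.21e-05 + 2.2e-05 + 6.19e-05) = 0.0125
Q = 0.322, so δQ/Q = 0.0125/0.322 = 0.0388.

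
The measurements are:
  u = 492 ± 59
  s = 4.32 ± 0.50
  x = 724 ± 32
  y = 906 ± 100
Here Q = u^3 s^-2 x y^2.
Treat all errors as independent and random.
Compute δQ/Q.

0.483

For a monomial Q ∝ u^3, s^-2, x, y^2, fractional errors add in quadrature:
  (3·δu/u)² = (3×0.120)² = 0.129;  (-2·δs/s)² = (-2×0.116)² = 0.0536;  (1·δx/x)² = (1×0.0442)² = 0.00195;  (2·δy/y)² = (2×0.110)² = 0.0487
δQ/Q = √(0.234) = 0.483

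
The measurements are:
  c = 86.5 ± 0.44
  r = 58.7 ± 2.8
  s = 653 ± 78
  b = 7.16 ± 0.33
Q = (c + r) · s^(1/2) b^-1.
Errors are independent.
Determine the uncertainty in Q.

40.4

Let u = c + r = 145. δu = √(δc² + δr²) = √(0.194 + 7.84) = 2.83, so δu/u = 0.0195.
Q is then a monomial in u, s, b:
δQ/Q = √((δu/u)² + (½·δs/s)² + (-1·δb/b)²) = √(0.000381 + 0.00357 + 0.00212) = 0.0779
Q = 518, so δQ = 0.0779 × 518 = 40.4.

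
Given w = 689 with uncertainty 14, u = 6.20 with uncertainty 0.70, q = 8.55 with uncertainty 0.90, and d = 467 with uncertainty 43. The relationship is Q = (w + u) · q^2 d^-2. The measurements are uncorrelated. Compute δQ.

0.0653

Let h = w + u = 695. δh = √(δw² + δu²) = √(196 + 0.490) = 14.0, so δh/h = 0.0202.
Q is then a monomial in h, q, d:
δQ/Q = √((δh/h)² + (2·δq/q)² + (-2·δd/d)²) = √(0.000407 + 0.0443 + 0.0339) = 0.280
Q = 0.233, so δQ = 0.280 × 0.233 = 0.0653.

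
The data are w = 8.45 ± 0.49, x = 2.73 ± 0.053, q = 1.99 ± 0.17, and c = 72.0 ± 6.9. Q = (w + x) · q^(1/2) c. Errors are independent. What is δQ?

129

Let u = w + x = 11.2. δu = √(δw² + δx²) = √(0.240 + 0.00281) = 0.493, so δu/u = 0.0441.
Q is then a monomial in u, q, c:
δQ/Q = √((δu/u)² + (½·δq/q)² + (1·δc/c)²) = √(0.00194 + 0.00182 + 0.00918) = 0.114
Q = 1140, so δQ = 0.114 × 1140 = 129.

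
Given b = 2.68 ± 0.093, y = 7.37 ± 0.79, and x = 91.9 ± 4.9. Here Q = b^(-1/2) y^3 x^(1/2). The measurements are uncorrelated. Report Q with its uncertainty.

Products/powers → add relative errors in quadrature, weighted by exponent:
  (−½·δb/b)² = (-0.5×0.0347)² = 0.000301;  (3·δy/y)² = (3×0.107)² = 0.103;  (½·δx/x)² = (0.5×0.0533)² = 0.000711
δQ/Q = √(0.104) = 0.323
Q = 2340, so δQ = 0.323 × 2340 = 758.

2340 ± 758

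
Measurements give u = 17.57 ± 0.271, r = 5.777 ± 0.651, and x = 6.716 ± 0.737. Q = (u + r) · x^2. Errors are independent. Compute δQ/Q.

Let w = u + r = 23.35. δw = √(δu² + δr²) = √(0.0734 + 0.424) = 0.705, so δw/w = 0.0302.
Q is then a monomial in w, x:
δQ/Q = √((δw/w)² + (2·δx/x)²) = √(0.000912 + 0.0482) = 0.222

0.222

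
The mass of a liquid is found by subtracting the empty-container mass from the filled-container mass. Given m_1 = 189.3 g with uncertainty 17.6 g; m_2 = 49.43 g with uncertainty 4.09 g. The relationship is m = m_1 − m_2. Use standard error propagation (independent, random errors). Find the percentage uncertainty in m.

12.9%

For a sum/difference, combine absolute errors in quadrature:
  (δm_1)² = 310;  (δm_2)² = 16.7
δm = √(326) = 18.1 g
m = 139.9 g, so δm/m = 18.1/139.9 = 0.129.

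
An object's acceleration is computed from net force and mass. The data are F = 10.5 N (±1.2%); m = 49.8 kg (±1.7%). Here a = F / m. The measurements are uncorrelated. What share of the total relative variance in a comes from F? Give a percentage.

(δa/a)² = (1·δF/F)² + (-1·δm/m)²
  F term: (1×0.0120)² = 0.000144
  m term: (-1×0.0170)² = 0.000289
Total = 0.000433. Share from F = 0.000144/0.000433 = 0.333.

33.3%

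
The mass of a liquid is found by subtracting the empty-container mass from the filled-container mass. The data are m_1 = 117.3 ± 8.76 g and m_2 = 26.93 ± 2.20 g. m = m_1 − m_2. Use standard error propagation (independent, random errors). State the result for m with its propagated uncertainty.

90.37 ± 9.03 g

Each term contributes (cᵢ δxᵢ)² to (δm)²:
  (δm_1)² = 76.7;  (δm_2)² = 4.84
δm = √(81.6) = 9.03 g
m = 90.37 g.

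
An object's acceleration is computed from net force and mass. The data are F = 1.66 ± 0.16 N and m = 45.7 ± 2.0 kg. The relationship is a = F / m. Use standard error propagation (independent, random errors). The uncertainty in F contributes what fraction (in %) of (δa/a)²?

(δa/a)² = (1·δF/F)² + (-1·δm/m)²
  F term: (1×0.0964)² = 0.00929
  m term: (-1×0.0438)² = 0.00192
Total = 0.0112. Share from F = 0.00929/0.0112 = 0.829.

82.9%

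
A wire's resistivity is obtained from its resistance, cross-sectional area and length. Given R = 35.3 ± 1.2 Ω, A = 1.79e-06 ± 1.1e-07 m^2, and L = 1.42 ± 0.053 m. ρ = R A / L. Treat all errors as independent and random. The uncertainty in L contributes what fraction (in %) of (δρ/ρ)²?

(δρ/ρ)² = (1·δR/R)² + (1·δA/A)² + (-1·δL/L)²
  R term: (1×0.0340)² = 0.00116
  A term: (1×0.0615)² = 0.00378
  L term: (-1×0.0373)² = 0.00139
Total = 0.00633. Share from L = 0.00139/0.00633 = 0.220.

22.0%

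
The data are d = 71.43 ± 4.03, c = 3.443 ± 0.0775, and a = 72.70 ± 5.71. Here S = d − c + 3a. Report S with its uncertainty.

Sums and differences: (δS)² = Σ (cᵢ δxᵢ)².
  (δd)² = 16.2;  (δc)² = 0.00601;  (3·δa)² = 293
δS = √(310) = 17.6
S = 286.1.

286.1 ± 17.6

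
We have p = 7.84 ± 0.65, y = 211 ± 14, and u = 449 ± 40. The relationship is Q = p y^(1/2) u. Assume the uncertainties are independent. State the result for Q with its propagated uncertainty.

51100 ± 6450

Q is a product of powers, so relative uncertainties combine in quadrature:
  (1·δp/p)² = (1×0.0829)² = 0.00687;  (½·δy/y)² = (0.5×0.0664)² = 0.00110;  (1·δu/u)² = (1×0.0891)² = 0.00794
δQ/Q = √(0.0159) = 0.126
Q = 51100, so δQ = 0.126 × 51100 = 6450.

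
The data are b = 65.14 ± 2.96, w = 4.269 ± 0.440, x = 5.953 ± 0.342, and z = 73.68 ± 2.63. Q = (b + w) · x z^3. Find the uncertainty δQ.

Let u = b + w = 69.41. δu = √(δb² + δw²) = √(8.76 + 0.194) = 2.99, so δu/u = 0.0431.
Q is then a monomial in u, x, z:
δQ/Q = √((δu/u)² + (1·δx/x)² + (3·δz/z)²) = √(0.00186 + 0.00330 + 0.0115) = 0.129
Q = 1.653e+08, so δQ = 0.129 × 1.653e+08 = 2.13e+07.

2.13e+07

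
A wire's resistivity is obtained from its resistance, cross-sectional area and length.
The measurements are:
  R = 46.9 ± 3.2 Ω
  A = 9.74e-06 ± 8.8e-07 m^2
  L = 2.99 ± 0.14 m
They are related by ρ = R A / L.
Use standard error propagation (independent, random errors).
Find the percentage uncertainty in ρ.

Relative error in a monomial: (δρ/ρ)² = Σ (nᵢ · δxᵢ/xᵢ)².
  (1·δR/R)² = (1×0.0682)² = 0.00466;  (1·δA/A)² = (1×0.0903)² = 0.00816;  (-1·δL/L)² = (-1×0.0468)² = 0.00219
δρ/ρ = √(0.0150) = 0.123

12.3%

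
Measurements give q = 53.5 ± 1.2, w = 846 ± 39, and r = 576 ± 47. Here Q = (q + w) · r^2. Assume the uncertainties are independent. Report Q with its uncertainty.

(2.98 ± 0.504) × 10^8

Let u = q + w = 900. δu = √(δq² + δw²) = √(1.44 + 1520) = 39.0, so δu/u = 0.0434.
Q is then a monomial in u, r:
δQ/Q = √((δu/u)² + (2·δr/r)²) = √(0.00188 + 0.0266) = 0.169
Q = 2.98e+08, so δQ = 0.169 × 2.98e+08 = 5.04e+07.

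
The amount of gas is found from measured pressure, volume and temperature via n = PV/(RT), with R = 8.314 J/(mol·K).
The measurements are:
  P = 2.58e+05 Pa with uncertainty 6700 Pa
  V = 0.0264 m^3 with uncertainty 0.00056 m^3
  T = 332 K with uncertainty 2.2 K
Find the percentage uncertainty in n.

3.42%

Relative error in a monomial: (δn/n)² = Σ (nᵢ · δxᵢ/xᵢ)².
  (1·δP/P)² = (1×0.0260)² = 0.000674;  (1·δV/V)² = (1×0.0212)² = 0.000450;  (-1·δT/T)² = (-1×0.00663)² = 4.39e-05
δn/n = √(0.00117) = 0.0342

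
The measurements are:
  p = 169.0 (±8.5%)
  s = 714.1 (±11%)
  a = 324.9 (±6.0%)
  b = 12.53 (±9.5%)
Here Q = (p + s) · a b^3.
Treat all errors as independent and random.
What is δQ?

1.72e+08

Let u = p + s = 883.1. δu = √(δp² + δs²) = √(206 + 6170) = 79.9, so δu/u = 0.0904.
Q is then a monomial in u, a, b:
δQ/Q = √((δu/u)² + (1·δa/a)² + (3·δb/b)²) = √(0.00818 + 0.00360 + 0.0812) = 0.305
Q = 5.644e+08, so δQ = 0.305 × 5.644e+08 = 1.72e+08.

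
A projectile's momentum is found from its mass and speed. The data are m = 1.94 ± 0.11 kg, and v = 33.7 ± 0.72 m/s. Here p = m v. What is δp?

3.96 kg·m/s

Relative error in a monomial: (δp/p)² = Σ (nᵢ · δxᵢ/xᵢ)².
  (1·δm/m)² = (1×0.0567)² = 0.00322;  (1·δv/v)² = (1×0.0214)² = 0.000456
δp/p = √(0.00367) = 0.0606
p = 65.4 kg·m/s, so δp = 0.0606 × 65.4 = 3.96 kg·m/s.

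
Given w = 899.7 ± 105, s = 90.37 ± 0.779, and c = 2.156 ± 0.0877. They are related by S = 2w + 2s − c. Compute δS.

210

Each term contributes (cᵢ δxᵢ)² to (δS)²:
  (2·δw)² = 44100;  (2·δs)² = 2.43;  (δc)² = 0.00769
δS = √(44100) = 210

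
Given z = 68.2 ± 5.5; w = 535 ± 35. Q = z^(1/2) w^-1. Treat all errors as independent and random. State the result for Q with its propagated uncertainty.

Relative error in a monomial: (δQ/Q)² = Σ (nᵢ · δxᵢ/xᵢ)².
  (½·δz/z)² = (0.5×0.0806)² = 0.00163;  (-1·δw/w)² = (-1×0.0654)² = 0.00428
δQ/Q = √(0.00591) = 0.0768
Q = 0.0154, so δQ = 0.0768 × 0.0154 = 0.00119.

0.0154 ± 0.00119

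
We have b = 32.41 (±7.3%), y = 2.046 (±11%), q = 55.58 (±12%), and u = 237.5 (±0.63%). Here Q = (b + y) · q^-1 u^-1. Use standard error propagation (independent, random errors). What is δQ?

0.000362

Let w = b + y = 34.46. δw = √(δb² + δy²) = √(5.60 + 0.0507) = 2.38, so δw/w = 0.0690.
Q is then a monomial in w, q, u:
δQ/Q = √((δw/w)² + (-1·δq/q)² + (-1·δu/u)²) = √(0.00476 + 0.0144 + 3.97e-05) = 0.139
Q = 0.002610, so δQ = 0.139 × 0.002610 = 0.000362.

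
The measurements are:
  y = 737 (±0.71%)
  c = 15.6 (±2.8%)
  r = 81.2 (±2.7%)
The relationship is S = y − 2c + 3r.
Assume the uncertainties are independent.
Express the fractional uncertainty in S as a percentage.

S is a linear combination, so absolute uncertainties add in quadrature:
  (δy)² = 27.4;  (2·δc)² = 0.763;  (3·δr)² = 43.3
δS = √(71.4) = 8.45
S = 949, so δS/S = 8.45/949 = 0.00890.

0.890%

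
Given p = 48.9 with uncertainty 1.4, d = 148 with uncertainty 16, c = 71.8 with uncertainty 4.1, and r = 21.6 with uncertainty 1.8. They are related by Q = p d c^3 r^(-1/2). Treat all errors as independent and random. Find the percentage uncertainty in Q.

20.9%

Since Q is a product/quotient, work with relative uncertainties:
  (1·δp/p)² = (1×0.0286)² = 0.000820;  (1·δd/d)² = (1×0.108)² = 0.0117;  (3·δc/c)² = (3×0.0571)² = 0.0293;  (−½·δr/r)² = (-0.5×0.0833)² = 0.00174
δQ/Q = √(0.0436) = 0.209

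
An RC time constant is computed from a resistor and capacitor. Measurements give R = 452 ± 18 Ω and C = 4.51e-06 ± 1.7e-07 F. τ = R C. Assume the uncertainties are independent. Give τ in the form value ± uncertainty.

For a monomial τ ∝ R, C, fractional errors add in quadrature:
  (1·δR/R)² = (1×0.0398)² = 0.00159;  (1·δC/C)² = (1×0.0377)² = 0.00142
δτ/τ = √(0.00301) = 0.0548
τ = 0.00204 s, so δτ = 0.0548 × 0.00204 = 0.000112 s.

0.00204 ± 0.000112 s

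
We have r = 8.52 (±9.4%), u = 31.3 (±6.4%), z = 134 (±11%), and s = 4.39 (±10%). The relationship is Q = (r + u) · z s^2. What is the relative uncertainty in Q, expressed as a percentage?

Let w = r + u = 39.8. δw = √(δr² + δu²) = √(0.641 + 4.01) = 2.16, so δw/w = 0.0542.
Q is then a monomial in w, z, s:
δQ/Q = √((δw/w)² + (1·δz/z)² + (2·δs/s)²) = √(0.00294 + 0.0121 + 0.0400) = 0.235

23.5%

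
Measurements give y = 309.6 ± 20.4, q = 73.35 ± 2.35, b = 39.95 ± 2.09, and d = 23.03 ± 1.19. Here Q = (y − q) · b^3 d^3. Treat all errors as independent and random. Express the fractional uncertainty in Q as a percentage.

23.7%

Let u = y − q = 236.3. δu = √(δy² + δq²) = √(416 + 5.52) = 20.5, so δu/u = 0.0869.
Q is then a monomial in u, b, d:
δQ/Q = √((δu/u)² + (3·δb/b)² + (3·δd/d)²) = √(0.00756 + 0.0246 + 0.0240) = 0.237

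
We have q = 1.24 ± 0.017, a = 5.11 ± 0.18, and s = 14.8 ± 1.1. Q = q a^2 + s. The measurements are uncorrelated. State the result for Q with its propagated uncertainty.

47.2 ± 2.57

Let p = q·a^2 = 32.4. δp/p = √((1·δq/q)² + (2·δa/a)²) = √(0.000188 + 0.00496) = 0.0718, so δp = 2.32.
Q = p + s: δQ = √(δp² + δs²) = √(5.40 + 1.21) = 2.57
Q = 47.2.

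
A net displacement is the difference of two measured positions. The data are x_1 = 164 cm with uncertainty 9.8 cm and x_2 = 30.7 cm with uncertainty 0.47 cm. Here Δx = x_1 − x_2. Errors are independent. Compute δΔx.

Absolute uncertainties add in quadrature for a linear combination:
  (δx_1)² = 96.0;  (δx_2)² = 0.221
δΔx = √(96.3) = 9.81 cm

9.81 cm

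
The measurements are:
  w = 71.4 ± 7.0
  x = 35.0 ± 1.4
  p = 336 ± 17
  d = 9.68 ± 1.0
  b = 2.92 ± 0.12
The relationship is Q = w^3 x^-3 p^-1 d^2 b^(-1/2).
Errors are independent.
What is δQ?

0.530

Products/powers → add relative errors in quadrature, weighted by exponent:
  (3·δw/w)² = (3×0.0980)² = 0.0865;  (-3·δx/x)² = (-3×0.0400)² = 0.0144;  (-1·δp/p)² = (-1×0.0506)² = 0.00256;  (2·δd/d)² = (2×0.103)² = 0.0427;  (−½·δb/b)² = (-0.5×0.0411)² = 0.000422
δQ/Q = √(0.147) = 0.383
Q = 1.39, so δQ = 0.383 × 1.39 = 0.530.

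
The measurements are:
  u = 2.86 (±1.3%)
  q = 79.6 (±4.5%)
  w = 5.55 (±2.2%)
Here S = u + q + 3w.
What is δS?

3.60

S is a linear combination, so absolute uncertainties add in quadrature:
  (δu)² = 0.00138;  (δq)² = 12.8;  (3·δw)² = 0.134
δS = √(13.0) = 3.60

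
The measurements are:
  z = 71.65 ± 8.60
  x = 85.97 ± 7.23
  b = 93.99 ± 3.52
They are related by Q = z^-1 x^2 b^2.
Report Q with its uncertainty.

(9.113 ± 2.00) × 10^5

Relative error in a monomial: (δQ/Q)² = Σ (nᵢ · δxᵢ/xᵢ)².
  (-1·δz/z)² = (-1×0.120)² = 0.0144;  (2·δx/x)² = (2×0.0841)² = 0.0283;  (2·δb/b)² = (2×0.0375)² = 0.00561
δQ/Q = √(0.0483) = 0.220
Q = 911300, so δQ = 0.220 × 911300 = 2e+05.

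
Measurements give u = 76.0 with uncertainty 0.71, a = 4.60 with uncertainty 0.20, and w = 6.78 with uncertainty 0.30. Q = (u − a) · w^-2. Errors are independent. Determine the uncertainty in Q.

Let h = u − a = 71.4. δh = √(δu² + δa²) = √(0.504 + 0.0400) = 0.738, so δh/h = 0.0103.
Q is then a monomial in h, w:
δQ/Q = √((δh/h)² + (-2·δw/w)²) = √(0.000107 + 0.00783) = 0.0891
Q = 1.55, so δQ = 0.0891 × 1.55 = 0.138.

0.138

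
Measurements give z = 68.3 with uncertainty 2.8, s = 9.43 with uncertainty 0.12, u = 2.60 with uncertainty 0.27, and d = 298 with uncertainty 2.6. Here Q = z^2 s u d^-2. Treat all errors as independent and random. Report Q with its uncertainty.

Q is a product of powers, so relative uncertainties combine in quadrature:
  (2·δz/z)² = (2×0.0410)² = 0.00672;  (1·δs/s)² = (1×0.0127)² = 0.000162;  (1·δu/u)² = (1×0.104)² = 0.0108;  (-2·δd/d)² = (-2×0.00872)² = 0.000304
δQ/Q = √(0.0180) = 0.134
Q = 1.29, so δQ = 0.134 × 1.29 = 0.173.

1.29 ± 0.173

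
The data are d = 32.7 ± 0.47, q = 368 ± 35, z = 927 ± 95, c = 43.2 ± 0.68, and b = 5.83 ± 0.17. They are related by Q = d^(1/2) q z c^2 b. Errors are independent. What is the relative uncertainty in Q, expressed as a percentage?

Each factor contributes (exponent × relative error)² to (δQ/Q)²:
  (½·δd/d)² = (0.5×0.0144)² = 5.16e-05;  (1·δq/q)² = (1×0.0951)² = 0.00905;  (1·δz/z)² = (1×0.102)² = 0.0105;  (2·δc/c)² = (2×0.0157)² = 0.000991;  (1·δb/b)² = (1×0.0292)² = 0.000850
δQ/Q = √(0.0214) = 0.146

14.6%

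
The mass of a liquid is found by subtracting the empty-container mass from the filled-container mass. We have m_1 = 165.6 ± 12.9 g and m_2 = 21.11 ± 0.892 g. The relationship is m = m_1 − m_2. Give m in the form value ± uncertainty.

m is a linear combination, so absolute uncertainties add in quadrature:
  (δm_1)² = 166;  (δm_2)² = 0.796
δm = √(167) = 12.9 g
m = 144.5 g.

144.5 ± 12.9 g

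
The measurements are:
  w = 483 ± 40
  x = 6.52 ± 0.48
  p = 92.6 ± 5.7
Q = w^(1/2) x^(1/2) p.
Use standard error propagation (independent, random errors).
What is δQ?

430

Each factor contributes (exponent × relative error)² to (δQ/Q)²:
  (½·δw/w)² = (0.5×0.0828)² = 0.00171;  (½·δx/x)² = (0.5×0.0736)² = 0.00135;  (1·δp/p)² = (1×0.0616)² = 0.00379
δQ/Q = √(0.00686) = 0.0828
Q = 5200, so δQ = 0.0828 × 5200 = 430.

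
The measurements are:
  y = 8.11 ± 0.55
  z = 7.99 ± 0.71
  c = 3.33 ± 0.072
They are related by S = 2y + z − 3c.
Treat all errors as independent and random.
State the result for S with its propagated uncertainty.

Each term contributes (cᵢ δxᵢ)² to (δS)²:
  (2·δy)² = 1.21;  (δz)² = 0.504;  (3·δc)² = 0.0467
δS = √(1.76) = 1.33
S = 14.2.

14.2 ± 1.33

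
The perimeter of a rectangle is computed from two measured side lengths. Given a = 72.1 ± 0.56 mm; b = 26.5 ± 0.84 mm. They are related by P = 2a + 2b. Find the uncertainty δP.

2.02 mm

Each term contributes (cᵢ δxᵢ)² to (δP)²:
  (2·δa)² = 1.25;  (2·δb)² = 2.82
δP = √(4.08) = 2.02 mm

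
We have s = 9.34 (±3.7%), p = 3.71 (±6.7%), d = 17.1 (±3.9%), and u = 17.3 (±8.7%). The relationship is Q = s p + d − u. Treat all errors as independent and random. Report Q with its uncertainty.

Let w = s·p = 34.7. δw/w = √((1·δs/s)² + (1·δp/p)²) = √(0.00137 + 0.00449) = 0.0765, so δw = 2.65.
Q = w + d − u: δQ = √(δw² + δd² + δu²) = √(7.03 + 0.445 + 2.27) = 3.12
Q = 34.5.

34.5 ± 3.12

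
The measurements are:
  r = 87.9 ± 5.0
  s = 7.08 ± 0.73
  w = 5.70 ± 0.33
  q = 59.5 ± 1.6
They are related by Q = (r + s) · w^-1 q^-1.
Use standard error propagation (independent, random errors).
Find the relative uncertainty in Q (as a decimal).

Let u = r + s = 95.0. δu = √(δr² + δs²) = √(25.0 + 0.533) = 5.05, so δu/u = 0.0532.
Q is then a monomial in u, w, q:
δQ/Q = √((δu/u)² + (-1·δw/w)² + (-1·δq/q)²) = √(0.00283 + 0.00335 + 0.000723) = 0.0831

0.0831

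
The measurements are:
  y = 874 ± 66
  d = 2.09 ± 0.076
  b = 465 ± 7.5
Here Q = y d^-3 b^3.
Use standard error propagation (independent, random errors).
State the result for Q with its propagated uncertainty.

Since Q is a product/quotient, work with relative uncertainties:
  (1·δy/y)² = (1×0.0755)² = 0.00570;  (-3·δd/d)² = (-3×0.0364)² = 0.0119;  (3·δb/b)² = (3×0.0161)² = 0.00234
δQ/Q = √(0.0199) = 0.141
Q = 9.63e+09, so δQ = 0.141 × 9.63e+09 = 1.36e+09.

(9.63 ± 1.36) × 10^9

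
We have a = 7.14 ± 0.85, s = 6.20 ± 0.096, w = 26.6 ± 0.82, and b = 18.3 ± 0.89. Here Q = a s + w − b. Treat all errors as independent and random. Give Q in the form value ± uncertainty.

Let p = a·s = 44.3. δp/p = √((1·δa/a)² + (1·δs/s)²) = √(0.0142 + 0.000240) = 0.120, so δp = 5.31.
Q = p + w − b: δQ = √(δp² + δw² + δb²) = √(28.2 + 0.672 + 0.792) = 5.45
Q = 52.6.

52.6 ± 5.45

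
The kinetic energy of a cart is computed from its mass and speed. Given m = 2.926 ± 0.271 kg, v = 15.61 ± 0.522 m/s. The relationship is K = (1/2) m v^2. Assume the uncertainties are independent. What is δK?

40.7 J

Relative error in a monomial: (δK/K)² = Σ (nᵢ · δxᵢ/xᵢ)².
  (1·δm/m)² = (1×0.0926)² = 0.00858;  (2·δv/v)² = (2×0.0334)² = 0.00447
δK/K = √(0.0131) = 0.114
K = 356.5 J, so δK = 0.114 × 356.5 = 40.7 J.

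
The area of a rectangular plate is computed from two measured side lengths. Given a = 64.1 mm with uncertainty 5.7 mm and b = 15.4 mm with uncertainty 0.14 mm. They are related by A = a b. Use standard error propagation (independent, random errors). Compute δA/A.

Products/powers → add relative errors in quadrature, weighted by exponent:
  (1·δa/a)² = (1×0.0889)² = 0.00791;  (1·δb/b)² = (1×0.00909)² = 8.26e-05
δA/A = √(0.00799) = 0.0894

0.0894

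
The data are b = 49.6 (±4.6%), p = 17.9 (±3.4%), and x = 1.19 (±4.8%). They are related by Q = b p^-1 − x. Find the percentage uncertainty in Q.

Let w = b·p^-1 = 2.77. δw/w = √((1·δb/b)² + (-1·δp/p)²) = √(0.00212 + 0.00116) = 0.0572, so δw = 0.159.
Q = w − x: δQ = √(δw² + δx²) = √(0.0251 + 0.00326) = 0.168
Q = 1.58, so δQ/Q = 0.168/1.58 = 0.107.

10.7%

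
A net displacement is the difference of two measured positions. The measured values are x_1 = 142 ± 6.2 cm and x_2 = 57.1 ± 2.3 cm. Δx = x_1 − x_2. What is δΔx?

6.61 cm

Each term contributes (cᵢ δxᵢ)² to (δΔx)²:
  (δx_1)² = 38.4;  (δx_2)² = 5.29
δΔx = √(43.7) = 6.61 cm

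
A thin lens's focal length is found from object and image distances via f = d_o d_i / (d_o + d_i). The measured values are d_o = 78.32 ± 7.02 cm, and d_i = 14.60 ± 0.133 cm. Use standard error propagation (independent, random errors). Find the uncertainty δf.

0.197 cm

∂f/∂d_o = (d_i/(d_o+d_i))² = 0.0247;  ∂f/∂d_i = (d_o/(d_o+d_i))² = 0.710
δf = √((∂f/∂d_o · δd_o)² + (∂f/∂d_i · δd_i)²) = √(0.0300 + 0.00893) = 0.197 cm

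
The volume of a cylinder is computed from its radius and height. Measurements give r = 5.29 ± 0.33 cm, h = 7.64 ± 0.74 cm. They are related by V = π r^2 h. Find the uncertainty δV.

Each factor contributes (exponent × relative error)² to (δV/V)²:
  (2·δr/r)² = (2×0.0624)² = 0.0156;  (1·δh/h)² = (1×0.0969)² = 0.00938
δV/V = √(0.0249) = 0.158
V = 672 cm^3, so δV = 0.158 × 672 = 106 cm^3.

106 cm^3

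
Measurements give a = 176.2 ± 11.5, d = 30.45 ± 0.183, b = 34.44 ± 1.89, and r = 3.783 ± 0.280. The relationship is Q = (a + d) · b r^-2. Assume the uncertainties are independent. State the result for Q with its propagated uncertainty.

497.3 ± 83.2

Let u = a + d = 206.6. δu = √(δa² + δd²) = √(132 + 0.0335) = 11.5, so δu/u = 0.0557.
Q is then a monomial in u, b, r:
δQ/Q = √((δu/u)² + (1·δb/b)² + (-2·δr/r)²) = √(0.00310 + 0.00301 + 0.0219) = 0.167
Q = 497.3, so δQ = 0.167 × 497.3 = 83.2.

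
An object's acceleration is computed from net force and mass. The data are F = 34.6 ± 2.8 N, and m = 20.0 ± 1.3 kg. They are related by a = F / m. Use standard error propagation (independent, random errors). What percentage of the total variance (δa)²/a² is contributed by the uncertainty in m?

39.2%

(δa/a)² = (1·δF/F)² + (-1·δm/m)²
  F term: (1×0.0809)² = 0.00655
  m term: (-1×0.0650)² = 0.00423
Total = 0.0108. Share from m = 0.00423/0.0108 = 0.392.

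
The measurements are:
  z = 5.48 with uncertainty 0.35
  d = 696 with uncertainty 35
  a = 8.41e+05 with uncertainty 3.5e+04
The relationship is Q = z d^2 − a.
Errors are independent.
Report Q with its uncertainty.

(1.81 ± 0.318) × 10^6

Let p = z·d^2 = 2.65e+06. δp/p = √((1·δz/z)² + (2·δd/d)²) = √(0.00408 + 0.0101) = 0.119, so δp = 3.16e+05.
Q = p − a: δQ = √(δp² + δa²) = √(1e+11 + 1.22e+09) = 3.18e+05
Q = 1.81e+06.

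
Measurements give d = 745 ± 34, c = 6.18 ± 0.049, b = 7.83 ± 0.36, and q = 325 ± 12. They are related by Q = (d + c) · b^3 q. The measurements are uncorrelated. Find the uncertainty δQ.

Let u = d + c = 751. δu = √(δd² + δc²) = √(1160 + 0.00240) = 34.0, so δu/u = 0.0453.
Q is then a monomial in u, b, q:
δQ/Q = √((δu/u)² + (3·δb/b)² + (1·δq/q)²) = √(0.00205 + 0.0190 + 0.00136) = 0.150
Q = 1.17e+08, so δQ = 0.150 × 1.17e+08 = 1.76e+07.

1.76e+07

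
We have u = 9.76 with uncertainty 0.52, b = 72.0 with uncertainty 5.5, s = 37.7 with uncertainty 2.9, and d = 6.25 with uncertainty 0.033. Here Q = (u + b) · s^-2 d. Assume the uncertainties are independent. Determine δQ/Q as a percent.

16.8%

Let w = u + b = 81.8. δw = √(δu² + δb²) = √(0.270 + 30.2) = 5.52, so δw/w = 0.0676.
Q is then a monomial in w, s, d:
δQ/Q = √((δw/w)² + (-2·δs/s)² + (1·δd/d)²) = √(0.00457 + 0.0237 + 2.79e-05) = 0.168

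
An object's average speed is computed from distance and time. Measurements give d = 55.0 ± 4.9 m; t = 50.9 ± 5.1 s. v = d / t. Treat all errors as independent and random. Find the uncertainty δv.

Relative error in a monomial: (δv/v)² = Σ (nᵢ · δxᵢ/xᵢ)².
  (1·δd/d)² = (1×0.0891)² = 0.00794;  (-1·δt/t)² = (-1×0.100)² = 0.0100
δv/v = √(0.0180) = 0.134
v = 1.08 m/s, so δv = 0.134 × 1.08 = 0.145 m/s.

0.145 m/s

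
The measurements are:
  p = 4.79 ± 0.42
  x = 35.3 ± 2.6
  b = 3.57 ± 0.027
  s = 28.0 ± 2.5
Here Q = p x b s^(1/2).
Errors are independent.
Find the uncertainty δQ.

393

For a monomial Q ∝ p, x, b, s^(1/2), fractional errors add in quadrature:
  (1·δp/p)² = (1×0.0877)² = 0.00769;  (1·δx/x)² = (1×0.0737)² = 0.00542;  (1·δb/b)² = (1×0.00756)² = 5.72e-05;  (½·δs/s)² = (0.5×0.0893)² = 0.00199
δQ/Q = √(0.0152) = 0.123
Q = 3190, so δQ = 0.123 × 3190 = 393.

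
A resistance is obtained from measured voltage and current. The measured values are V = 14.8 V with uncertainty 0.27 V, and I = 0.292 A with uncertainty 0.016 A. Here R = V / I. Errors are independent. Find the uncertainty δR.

For a monomial R ∝ V, I^-1, fractional errors add in quadrature:
  (1·δV/V)² = (1×0.0182)² = 0.000333;  (-1·δI/I)² = (-1×0.0548)² = 0.00300
δR/R = √(0.00334) = 0.0578
R = 50.7 Ω, so δR = 0.0578 × 50.7 = 2.93 Ω.

2.93 Ω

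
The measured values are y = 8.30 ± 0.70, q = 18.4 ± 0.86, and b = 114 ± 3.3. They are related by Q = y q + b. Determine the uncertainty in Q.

Let p = y·q = 153. δp/p = √((1·δy/y)² + (1·δq/q)²) = √(0.00711 + 0.00218) = 0.0964, so δp = 14.7.
Q = p + b: δQ = √(δp² + δb²) = √(217 + 10.9) = 15.1

15.1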